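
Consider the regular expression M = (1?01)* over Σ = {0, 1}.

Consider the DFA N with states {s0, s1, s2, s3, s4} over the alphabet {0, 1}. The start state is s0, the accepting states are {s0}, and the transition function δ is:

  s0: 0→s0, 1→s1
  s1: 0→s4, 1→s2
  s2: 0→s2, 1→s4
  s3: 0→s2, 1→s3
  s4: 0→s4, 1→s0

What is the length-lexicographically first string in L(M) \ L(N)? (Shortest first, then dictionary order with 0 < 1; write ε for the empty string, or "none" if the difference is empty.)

01

The string 01 is accepted by M but not by N.
No shorter string lies in the difference, and 01 is the lexicographically first length-2 string in L(M) \ L(N).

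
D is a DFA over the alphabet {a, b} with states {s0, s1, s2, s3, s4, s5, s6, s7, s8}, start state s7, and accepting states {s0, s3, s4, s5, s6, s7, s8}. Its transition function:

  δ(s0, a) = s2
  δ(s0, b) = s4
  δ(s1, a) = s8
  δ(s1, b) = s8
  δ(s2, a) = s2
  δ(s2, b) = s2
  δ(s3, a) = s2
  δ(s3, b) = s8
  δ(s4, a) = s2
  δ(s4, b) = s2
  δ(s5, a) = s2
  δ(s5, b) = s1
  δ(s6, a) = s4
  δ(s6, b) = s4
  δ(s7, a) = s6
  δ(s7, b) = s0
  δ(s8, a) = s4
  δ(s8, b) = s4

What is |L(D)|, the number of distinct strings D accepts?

6

The useful subgraph on states {s0, s4, s6, s7} is acyclic, so L(D) is finite; the longest accepting path visits 3 useful states, giving maximum string length 2.
Counting accepting paths from s7 by length: 1 of length 0, 2 of length 1, 3 of length 2. Total 6.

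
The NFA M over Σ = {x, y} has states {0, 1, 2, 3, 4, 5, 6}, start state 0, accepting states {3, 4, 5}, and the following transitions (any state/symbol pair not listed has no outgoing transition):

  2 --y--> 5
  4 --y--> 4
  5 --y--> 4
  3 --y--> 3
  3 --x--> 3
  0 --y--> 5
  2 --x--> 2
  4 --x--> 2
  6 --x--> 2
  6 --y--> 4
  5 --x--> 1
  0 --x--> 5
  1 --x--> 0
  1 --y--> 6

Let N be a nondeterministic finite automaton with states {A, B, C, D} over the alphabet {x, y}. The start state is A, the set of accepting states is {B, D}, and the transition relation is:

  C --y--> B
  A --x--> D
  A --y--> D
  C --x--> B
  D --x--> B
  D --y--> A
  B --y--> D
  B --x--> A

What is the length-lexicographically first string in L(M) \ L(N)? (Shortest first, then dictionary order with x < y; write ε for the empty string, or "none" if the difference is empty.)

xy

The string xy is accepted by M but not by N.
No shorter string lies in the difference, and xy is the lexicographically first length-2 string in L(M) \ L(N).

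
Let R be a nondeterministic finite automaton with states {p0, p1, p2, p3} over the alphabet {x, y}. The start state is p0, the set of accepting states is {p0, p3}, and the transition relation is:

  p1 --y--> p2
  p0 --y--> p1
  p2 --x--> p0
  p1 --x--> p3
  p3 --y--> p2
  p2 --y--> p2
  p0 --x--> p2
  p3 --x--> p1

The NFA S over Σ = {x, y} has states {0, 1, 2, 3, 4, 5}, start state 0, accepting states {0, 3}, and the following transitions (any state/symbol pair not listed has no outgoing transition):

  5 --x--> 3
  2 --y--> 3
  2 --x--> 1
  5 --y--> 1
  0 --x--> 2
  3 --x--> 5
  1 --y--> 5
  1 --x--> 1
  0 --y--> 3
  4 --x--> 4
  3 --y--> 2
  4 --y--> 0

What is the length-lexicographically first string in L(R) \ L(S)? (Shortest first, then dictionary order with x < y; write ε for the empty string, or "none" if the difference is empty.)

xx

The string xx is accepted by R but not by S.
No shorter string lies in the difference, and xx is the lexicographically first length-2 string in L(R) \ L(S).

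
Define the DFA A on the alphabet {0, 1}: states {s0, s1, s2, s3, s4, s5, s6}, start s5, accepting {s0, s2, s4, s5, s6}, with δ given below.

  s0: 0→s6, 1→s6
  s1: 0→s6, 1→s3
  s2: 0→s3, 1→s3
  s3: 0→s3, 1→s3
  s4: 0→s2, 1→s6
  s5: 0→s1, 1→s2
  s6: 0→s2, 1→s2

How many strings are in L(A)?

The useful subgraph on states {s1, s2, s5, s6} is acyclic, so L(A) is finite; the longest accepting path visits 4 useful states, giving maximum string length 3.
Counting accepting paths from s5 by length: 1 of length 0, 1 of length 1, 1 of length 2, 2 of length 3. Total 5.

5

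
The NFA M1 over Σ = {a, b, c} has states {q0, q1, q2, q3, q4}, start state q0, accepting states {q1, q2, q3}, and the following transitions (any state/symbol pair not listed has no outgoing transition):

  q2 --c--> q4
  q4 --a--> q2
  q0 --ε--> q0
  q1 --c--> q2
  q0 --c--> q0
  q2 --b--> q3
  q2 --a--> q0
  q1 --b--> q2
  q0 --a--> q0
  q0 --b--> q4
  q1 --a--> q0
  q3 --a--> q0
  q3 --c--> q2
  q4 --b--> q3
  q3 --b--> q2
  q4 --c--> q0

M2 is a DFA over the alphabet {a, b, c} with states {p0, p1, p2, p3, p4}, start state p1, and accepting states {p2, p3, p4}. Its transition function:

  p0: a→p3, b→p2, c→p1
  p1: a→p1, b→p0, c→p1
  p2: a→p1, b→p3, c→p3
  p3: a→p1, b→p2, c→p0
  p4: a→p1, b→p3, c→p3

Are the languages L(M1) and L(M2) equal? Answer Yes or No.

Exploring the product automaton M1 × M2 from the start pair (q0, p1), following both machines on each input symbol, reaches 4 state pairs: (q0, p1), (q4, p0), (q2, p3), (q3, p2).
M1 accepts in {q1, q2, q3} and M2 accepts in {p2, p3, p4}. In every reachable pair the two components are either both accepting — (q2, p3), (q3, p2) — or both non-accepting, so no string is accepted by exactly one of the machines: L(M1) \ L(M2) and L(M2) \ L(M1) are both empty.
Hence every string is accepted by M1 iff it is accepted by M2, and the two languages coincide.

Yes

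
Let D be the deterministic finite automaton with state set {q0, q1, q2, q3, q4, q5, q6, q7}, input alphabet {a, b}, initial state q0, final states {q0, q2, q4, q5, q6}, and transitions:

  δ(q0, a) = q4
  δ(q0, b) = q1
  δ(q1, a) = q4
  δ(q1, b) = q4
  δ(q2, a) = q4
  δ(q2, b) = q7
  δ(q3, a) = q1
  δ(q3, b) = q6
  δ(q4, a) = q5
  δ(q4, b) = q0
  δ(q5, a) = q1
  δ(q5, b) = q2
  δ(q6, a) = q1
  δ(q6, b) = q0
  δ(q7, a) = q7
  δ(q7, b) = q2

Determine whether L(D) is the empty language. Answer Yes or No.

The empty string ε is accepted: the run q0 ends in the accepting state q0.
Since at least one string is accepted, L(D) is not empty.

No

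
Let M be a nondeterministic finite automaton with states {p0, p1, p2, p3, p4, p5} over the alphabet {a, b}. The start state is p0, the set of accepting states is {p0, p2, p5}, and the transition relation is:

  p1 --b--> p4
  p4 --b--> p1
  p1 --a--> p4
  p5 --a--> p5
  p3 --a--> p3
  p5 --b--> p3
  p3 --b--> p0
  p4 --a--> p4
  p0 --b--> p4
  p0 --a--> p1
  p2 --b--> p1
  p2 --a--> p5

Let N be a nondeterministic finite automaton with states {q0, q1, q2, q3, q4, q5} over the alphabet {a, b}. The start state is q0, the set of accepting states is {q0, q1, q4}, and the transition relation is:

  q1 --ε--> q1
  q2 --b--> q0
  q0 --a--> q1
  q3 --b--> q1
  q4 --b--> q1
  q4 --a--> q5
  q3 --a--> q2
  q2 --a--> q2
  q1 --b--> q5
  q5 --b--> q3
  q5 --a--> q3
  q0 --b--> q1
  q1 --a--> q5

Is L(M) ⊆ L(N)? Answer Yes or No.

Exploring the product automaton M × N from the start pair (p0, q0), following both machines on each input symbol, reaches 9 state pairs: (p0, q0), (p1, q1), (p4, q1), (p4, q5), (p1, q5), (p4, q3), (p1, q3), (p4, q2), (p1, q0).
M accepts in {p0, p2, p5} and N accepts in {q0, q1, q4}. The reachable pairs whose M-component is accepting are (p0, q0); in each of them the N-component is accepting too, so the product for L(M) \ L(N) (M-component accepting, N-component rejecting) has no reachable accepting pair and the difference is empty.
Hence every string in L(M) is also in L(N).

Yes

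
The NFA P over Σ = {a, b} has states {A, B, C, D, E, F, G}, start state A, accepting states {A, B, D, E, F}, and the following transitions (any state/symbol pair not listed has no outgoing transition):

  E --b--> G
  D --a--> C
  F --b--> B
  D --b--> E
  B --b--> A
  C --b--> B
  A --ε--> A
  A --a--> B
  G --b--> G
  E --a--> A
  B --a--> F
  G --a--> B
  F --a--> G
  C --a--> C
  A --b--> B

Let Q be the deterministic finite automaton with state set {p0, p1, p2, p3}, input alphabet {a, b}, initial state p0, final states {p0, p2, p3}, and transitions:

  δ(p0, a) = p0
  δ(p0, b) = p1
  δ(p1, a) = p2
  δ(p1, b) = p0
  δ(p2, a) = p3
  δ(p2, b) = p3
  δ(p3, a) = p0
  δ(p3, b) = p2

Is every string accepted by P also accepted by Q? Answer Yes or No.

No

The string b is in L(P) but not in L(Q).
So L(P) ⊄ L(Q).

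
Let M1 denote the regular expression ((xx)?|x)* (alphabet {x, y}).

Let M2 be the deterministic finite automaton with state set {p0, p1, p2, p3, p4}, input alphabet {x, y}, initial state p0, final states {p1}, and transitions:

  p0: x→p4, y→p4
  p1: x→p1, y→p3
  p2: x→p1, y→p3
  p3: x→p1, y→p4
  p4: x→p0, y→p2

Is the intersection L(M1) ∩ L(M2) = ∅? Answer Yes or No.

Converting the expression M1 to a DFA (subset construction, then merging equivalent states) gives the minimal DFA with states {r0, r1}, start state r0, accepting states {r0} and transitions r0: x→r0, y→r1; r1: x→r1, y→r1.
Exploring the product automaton M1 × M2 from the start pair (r0, p0), following both machines on each input symbol, reaches 7 state pairs: (r0, p0), (r0, p4), (r1, p4), (r1, p2), (r1, p0), (r1, p1), (r1, p3).
M1 accepts in {r0} and M2 accepts in {p1}; no reachable pair has both components accepting, so no string drives both machines to acceptance simultaneously and L(M1) ∩ L(M2) = ∅.
So no string is accepted by both, and the intersection is empty.

Yes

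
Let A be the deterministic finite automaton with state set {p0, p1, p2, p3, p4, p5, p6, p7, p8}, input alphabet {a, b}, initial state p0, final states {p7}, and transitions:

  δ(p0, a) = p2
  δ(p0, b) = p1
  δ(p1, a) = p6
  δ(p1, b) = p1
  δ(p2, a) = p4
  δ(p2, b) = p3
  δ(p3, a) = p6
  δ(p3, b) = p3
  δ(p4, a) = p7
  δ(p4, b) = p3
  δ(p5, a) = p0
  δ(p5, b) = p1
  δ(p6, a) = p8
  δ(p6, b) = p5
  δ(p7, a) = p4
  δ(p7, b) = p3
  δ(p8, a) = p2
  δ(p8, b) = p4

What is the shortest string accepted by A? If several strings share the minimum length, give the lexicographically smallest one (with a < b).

A breadth-first search from p0 reaches an accepting state first via the path p0 → p2 → p4 → p7 on input aaa.
No string of length < 3 is accepted (BFS exhausts all shorter strings without reaching an accepting state), and aaa is the lexicographically least accepting string of length 3.

aaa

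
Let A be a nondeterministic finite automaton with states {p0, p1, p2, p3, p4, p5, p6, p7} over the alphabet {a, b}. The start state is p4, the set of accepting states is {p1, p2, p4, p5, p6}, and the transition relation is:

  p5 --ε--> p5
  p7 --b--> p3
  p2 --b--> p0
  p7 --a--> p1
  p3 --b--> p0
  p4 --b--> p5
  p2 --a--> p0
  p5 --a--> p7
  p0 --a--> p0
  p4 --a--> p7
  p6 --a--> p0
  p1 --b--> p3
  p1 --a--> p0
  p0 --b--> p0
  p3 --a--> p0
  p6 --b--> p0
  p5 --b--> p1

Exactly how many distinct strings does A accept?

5

The useful subgraph on states {p1, p4, p5, p7} is acyclic, so L(A) is finite; the longest accepting path visits 4 useful states, giving maximum string length 3.
Counting accepting paths from p4 by length: 1 of length 0, 1 of length 1, 2 of length 2, 1 of length 3. Total 5.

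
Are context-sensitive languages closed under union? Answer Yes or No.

Yes

A linear-bounded automaton can nondeterministically choose to simulate the LBA for L₁ or the LBA for L₂; equivalently, with disjoint nonterminals, S → S₁ | S₂ added to two noncontracting grammars is still noncontracting.
So the context-sensitive languages are closed under union.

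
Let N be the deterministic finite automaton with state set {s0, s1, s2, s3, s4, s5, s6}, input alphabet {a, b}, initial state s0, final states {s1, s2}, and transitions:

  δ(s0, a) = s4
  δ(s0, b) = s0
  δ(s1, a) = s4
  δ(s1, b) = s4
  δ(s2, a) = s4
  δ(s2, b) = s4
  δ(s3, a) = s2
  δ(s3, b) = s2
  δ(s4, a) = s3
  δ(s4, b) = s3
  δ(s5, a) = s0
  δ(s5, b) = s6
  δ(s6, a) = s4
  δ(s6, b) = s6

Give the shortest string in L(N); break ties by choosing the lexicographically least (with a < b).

A breadth-first search from s0 reaches an accepting state first via the path s0 → s4 → s3 → s2 on input aaa.
No string of length < 3 is accepted (BFS exhausts all shorter strings without reaching an accepting state), and aaa is the lexicographically least accepting string of length 3.

aaa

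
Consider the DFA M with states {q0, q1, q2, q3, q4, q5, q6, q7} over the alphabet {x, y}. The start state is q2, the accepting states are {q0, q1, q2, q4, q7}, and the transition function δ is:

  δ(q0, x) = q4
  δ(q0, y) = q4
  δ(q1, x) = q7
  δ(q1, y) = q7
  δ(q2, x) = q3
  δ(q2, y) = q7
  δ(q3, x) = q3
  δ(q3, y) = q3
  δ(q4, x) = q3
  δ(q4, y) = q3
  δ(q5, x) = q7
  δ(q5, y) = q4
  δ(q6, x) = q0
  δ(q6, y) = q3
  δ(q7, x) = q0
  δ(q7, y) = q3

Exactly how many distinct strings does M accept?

The useful subgraph on states {q0, q2, q4, q7} is acyclic, so L(M) is finite; the longest accepting path visits 4 useful states, giving maximum string length 3.
Counting accepting paths from q2 by length: 1 of length 0, 1 of length 1, 1 of length 2, 2 of length 3. Total 5.

5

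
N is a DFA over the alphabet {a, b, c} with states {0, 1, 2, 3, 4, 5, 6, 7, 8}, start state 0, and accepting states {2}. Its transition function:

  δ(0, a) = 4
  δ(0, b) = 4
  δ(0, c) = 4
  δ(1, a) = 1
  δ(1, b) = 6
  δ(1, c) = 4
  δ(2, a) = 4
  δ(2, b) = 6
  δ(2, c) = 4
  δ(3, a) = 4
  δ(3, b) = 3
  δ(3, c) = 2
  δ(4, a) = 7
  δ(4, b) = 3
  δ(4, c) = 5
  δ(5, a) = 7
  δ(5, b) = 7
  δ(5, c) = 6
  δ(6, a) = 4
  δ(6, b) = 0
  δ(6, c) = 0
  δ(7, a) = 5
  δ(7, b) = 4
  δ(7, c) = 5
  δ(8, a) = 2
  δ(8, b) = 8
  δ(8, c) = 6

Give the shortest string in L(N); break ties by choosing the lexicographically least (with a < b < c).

abc

A breadth-first search from 0 reaches an accepting state first via the path 0 → 4 → 3 → 2 on input abc.
No string of length < 3 is accepted (BFS exhausts all shorter strings without reaching an accepting state), and abc is the lexicographically least accepting string of length 3.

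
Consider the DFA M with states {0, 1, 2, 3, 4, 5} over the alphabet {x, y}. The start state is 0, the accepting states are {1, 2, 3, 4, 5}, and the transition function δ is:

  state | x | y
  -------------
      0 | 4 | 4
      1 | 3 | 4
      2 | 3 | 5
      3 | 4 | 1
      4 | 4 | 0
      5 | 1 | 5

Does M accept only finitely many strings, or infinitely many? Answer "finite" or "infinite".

State 0 is reachable from the start and can reach an accepting state, and it lies on the cycle 0 → 4 → 0.
Traversing that cycle any number of times yields accepted strings of unbounded length, so the language is infinite.

infinite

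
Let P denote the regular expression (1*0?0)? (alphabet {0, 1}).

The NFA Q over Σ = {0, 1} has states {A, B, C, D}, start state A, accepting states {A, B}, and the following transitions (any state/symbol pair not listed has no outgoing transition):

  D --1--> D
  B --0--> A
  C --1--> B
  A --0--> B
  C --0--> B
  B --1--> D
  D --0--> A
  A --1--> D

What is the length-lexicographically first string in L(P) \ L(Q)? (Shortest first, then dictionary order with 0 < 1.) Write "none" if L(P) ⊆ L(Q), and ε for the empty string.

none

Converting the expression P to a DFA (subset construction, then merging equivalent states) gives the minimal DFA with states {p0, p1, p2, p3, p4}, start state p0, accepting states {p0, p1, p3} and transitions p0: 0→p1, 1→p2; p1: 0→p3, 1→p4; p2: 0→p1, 1→p2; p3: 0→p4, 1→p4; p4: 0→p4, 1→p4.
Exploring the product automaton P × Q from the start pair (p0, A), following both machines on each input symbol, reaches 9 state pairs: (p0, A), (p1, B), (p2, D), (p3, A), (p4, D), (p1, A), (p4, B), (p4, A), (p3, B).
P accepts in {p0, p1, p3} and Q accepts in {A, B}. The reachable pairs whose P-component is accepting are (p0, A), (p1, B), (p3, A), (p1, A), (p3, B); in each of them the Q-component is accepting too, so the product for L(P) \ L(Q) (P-component accepting, Q-component rejecting) has no reachable accepting pair and the difference is empty.
So every string accepted by P is also accepted by Q: L(P) \ L(Q) = ∅ and there is no such string.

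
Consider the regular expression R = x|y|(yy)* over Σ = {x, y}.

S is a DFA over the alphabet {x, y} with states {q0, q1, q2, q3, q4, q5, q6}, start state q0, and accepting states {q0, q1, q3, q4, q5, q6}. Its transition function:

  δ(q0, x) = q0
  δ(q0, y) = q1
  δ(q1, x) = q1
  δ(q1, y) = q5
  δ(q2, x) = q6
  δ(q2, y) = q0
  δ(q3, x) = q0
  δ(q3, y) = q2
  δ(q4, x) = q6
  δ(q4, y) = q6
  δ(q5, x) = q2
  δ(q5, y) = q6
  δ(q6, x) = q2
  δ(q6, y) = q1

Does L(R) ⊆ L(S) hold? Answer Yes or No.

Yes

Converting the expression R to a DFA (subset construction, then merging equivalent states) gives the minimal DFA with states {r0, r1, r2, r3, r4, r5}, start state r0, accepting states {r0, r1, r2, r4} and transitions r0: x→r1, y→r2; r1: x→r3, y→r3; r2: x→r3, y→r4; r3: x→r3, y→r3; r4: x→r3, y→r5; r5: x→r3, y→r4.
Exploring the product automaton R × S from the start pair (r0, q0), following both machines on each input symbol, reaches 14 state pairs: (r0, q0), (r1, q0), (r2, q1), (r3, q0), (r3, q1), (r4, q5), (r3, q5), (r3, q2), (r5, q6), (r3, q6), (r4, q1), (r5, q5), (r4, q6), (r5, q1).
R accepts in {r0, r1, r2, r4} and S accepts in {q0, q1, q3, q4, q5, q6}. The reachable pairs whose R-component is accepting are (r0, q0), (r1, q0), (r2, q1), (r4, q5), (r4, q1), (r4, q6); in each of them the S-component is accepting too, so the product for L(R) \ L(S) (R-component accepting, S-component rejecting) has no reachable accepting pair and the difference is empty.
Hence every string in L(R) is also in L(S).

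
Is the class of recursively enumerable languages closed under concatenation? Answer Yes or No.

Yes

Dovetail over all split points of the input and all step bounds t = 1, 2, …, simulating the recogniser for L₁ on the prefix and the recogniser for L₂ on the suffix for t steps; accept if for some split both accept.
So the recursively enumerable languages are closed under concatenation.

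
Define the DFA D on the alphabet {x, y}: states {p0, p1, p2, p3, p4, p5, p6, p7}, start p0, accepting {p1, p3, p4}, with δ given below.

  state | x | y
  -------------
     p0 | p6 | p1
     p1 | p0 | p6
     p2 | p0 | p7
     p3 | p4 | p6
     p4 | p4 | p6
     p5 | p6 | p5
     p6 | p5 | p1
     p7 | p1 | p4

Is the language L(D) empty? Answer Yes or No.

No

The string y is accepted: the run p0 → p1 ends in the accepting state p1.
Since at least one string is accepted, L(D) is not empty.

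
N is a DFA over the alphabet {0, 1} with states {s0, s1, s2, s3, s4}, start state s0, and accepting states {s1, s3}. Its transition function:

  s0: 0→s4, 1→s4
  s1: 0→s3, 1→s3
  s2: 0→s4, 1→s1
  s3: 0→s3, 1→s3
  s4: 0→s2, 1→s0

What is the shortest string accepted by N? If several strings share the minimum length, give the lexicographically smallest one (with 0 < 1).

A breadth-first search from s0 reaches an accepting state first via the path s0 → s4 → s2 → s1 on input 001.
No string of length < 3 is accepted (BFS exhausts all shorter strings without reaching an accepting state), and 001 is the lexicographically least accepting string of length 3.

001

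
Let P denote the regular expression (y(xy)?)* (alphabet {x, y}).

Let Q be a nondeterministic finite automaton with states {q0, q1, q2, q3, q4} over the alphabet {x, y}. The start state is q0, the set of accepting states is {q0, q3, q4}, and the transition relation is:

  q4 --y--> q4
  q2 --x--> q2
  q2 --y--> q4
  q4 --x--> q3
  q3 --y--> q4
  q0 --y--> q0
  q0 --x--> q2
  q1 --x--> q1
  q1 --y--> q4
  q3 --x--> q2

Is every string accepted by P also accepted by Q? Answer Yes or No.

Converting the expression P to a DFA (subset construction, then merging equivalent states) gives the minimal DFA with states {p0, p1, p2, p3}, start state p0, accepting states {p0, p2} and transitions p0: x→p1, y→p2; p1: x→p1, y→p1; p2: x→p3, y→p2; p3: x→p1, y→p0.
Exploring the product automaton P × Q from the start pair (p0, q0), following both machines on each input symbol, reaches 9 state pairs: (p0, q0), (p1, q2), (p2, q0), (p1, q4), (p3, q2), (p1, q3), (p0, q4), (p2, q4), (p3, q3).
P accepts in {p0, p2} and Q accepts in {q0, q3, q4}. The reachable pairs whose P-component is accepting are (p0, q0), (p2, q0), (p0, q4), (p2, q4); in each of them the Q-component is accepting too, so the product for L(P) \ L(Q) (P-component accepting, Q-component rejecting) has no reachable accepting pair and the difference is empty.
Hence every string in L(P) is also in L(Q).

Yes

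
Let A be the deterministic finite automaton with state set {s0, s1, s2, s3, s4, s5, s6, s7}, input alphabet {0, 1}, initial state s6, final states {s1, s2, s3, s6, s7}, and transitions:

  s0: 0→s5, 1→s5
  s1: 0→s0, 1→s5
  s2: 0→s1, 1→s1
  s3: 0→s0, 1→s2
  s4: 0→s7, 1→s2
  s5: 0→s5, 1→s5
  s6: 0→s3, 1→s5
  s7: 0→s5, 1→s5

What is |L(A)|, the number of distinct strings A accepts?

5

The useful subgraph on states {s1, s2, s3, s6} is acyclic, so L(A) is finite; the longest accepting path visits 4 useful states, giving maximum string length 3.
Counting accepting paths from s6 by length: 1 of length 0, 1 of length 1, 1 of length 2, 2 of length 3. Total 5.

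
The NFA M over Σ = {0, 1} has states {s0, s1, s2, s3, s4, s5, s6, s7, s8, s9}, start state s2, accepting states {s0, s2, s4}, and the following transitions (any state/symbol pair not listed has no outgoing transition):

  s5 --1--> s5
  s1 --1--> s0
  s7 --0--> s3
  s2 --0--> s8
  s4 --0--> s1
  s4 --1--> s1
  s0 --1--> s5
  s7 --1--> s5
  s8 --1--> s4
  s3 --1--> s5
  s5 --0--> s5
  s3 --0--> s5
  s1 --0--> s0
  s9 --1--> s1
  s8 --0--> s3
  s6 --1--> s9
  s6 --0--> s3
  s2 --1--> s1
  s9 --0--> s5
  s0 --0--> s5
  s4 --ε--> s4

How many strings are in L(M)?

8

The useful subgraph on states {s0, s1, s2, s4, s8} is acyclic, so L(M) is finite; the longest accepting path visits 5 useful states, giving maximum string length 4.
Counting accepting paths from s2 by length: 1 of length 0, 3 of length 2, 4 of length 4. Total 8.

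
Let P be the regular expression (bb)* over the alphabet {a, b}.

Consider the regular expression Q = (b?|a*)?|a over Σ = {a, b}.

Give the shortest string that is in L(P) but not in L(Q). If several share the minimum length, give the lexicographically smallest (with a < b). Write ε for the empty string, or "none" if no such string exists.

The string bb is accepted by P but not by Q.
No shorter string lies in the difference, and bb is the lexicographically first length-2 string in L(P) \ L(Q).

bb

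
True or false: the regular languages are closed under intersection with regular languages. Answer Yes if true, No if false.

This is a special case of closure under intersection: the product of the two DFAs, accepting on F₁ × F₂, recognises the intersection.
So the regular languages are closed under intersection with a regular language.

Yes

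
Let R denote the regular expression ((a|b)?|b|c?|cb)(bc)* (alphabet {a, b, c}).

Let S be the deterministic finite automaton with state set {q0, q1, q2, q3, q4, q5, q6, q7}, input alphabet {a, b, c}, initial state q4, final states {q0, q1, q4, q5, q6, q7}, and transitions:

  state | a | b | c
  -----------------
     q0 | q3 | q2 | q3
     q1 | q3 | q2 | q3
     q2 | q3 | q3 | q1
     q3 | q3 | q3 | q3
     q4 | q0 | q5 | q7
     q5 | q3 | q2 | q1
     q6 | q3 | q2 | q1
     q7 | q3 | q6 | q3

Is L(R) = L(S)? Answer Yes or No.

Converting the expression R to a DFA (subset construction, then merging equivalent states) gives the minimal DFA with states {r0, r1, r2, r3, r4, r5}, start state r0, accepting states {r0, r1, r2, r3} and transitions r0: a→r1, b→r2, c→r3; r1: a→r4, b→r5, c→r4; r2: a→r4, b→r5, c→r1; r3: a→r4, b→r2, c→r4; r4: a→r4, b→r4, c→r4; r5: a→r4, b→r4, c→r1.
Exploring the product automaton R × S from the start pair (r0, q4), following both machines on each input symbol, reaches 8 state pairs: (r0, q4), (r1, q0), (r2, q5), (r3, q7), (r4, q3), (r5, q2), (r1, q1), (r2, q6).
R accepts in {r0, r1, r2, r3} and S accepts in {q0, q1, q4, q5, q6, q7}. In every reachable pair the two components are either both accepting — (r0, q4), (r1, q0), (r2, q5), (r3, q7), (r1, q1), (r2, q6) — or both non-accepting, so no string is accepted by exactly one of the machines: L(R) \ L(S) and L(S) \ L(R) are both empty.
Hence every string is accepted by R iff it is accepted by S, and the two languages coincide.

Yes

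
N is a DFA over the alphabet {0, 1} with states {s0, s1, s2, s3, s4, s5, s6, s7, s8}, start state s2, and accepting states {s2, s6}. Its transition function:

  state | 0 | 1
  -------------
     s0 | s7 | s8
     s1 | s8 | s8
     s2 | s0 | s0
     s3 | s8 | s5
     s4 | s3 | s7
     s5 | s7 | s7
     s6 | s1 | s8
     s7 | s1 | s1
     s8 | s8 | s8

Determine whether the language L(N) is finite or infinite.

finite

The useful states (reachable from s2 and able to reach an accepting state) are {s2}.
Restricted to these states the transition graph has no cycle, so every accepting path has bounded length and L is finite.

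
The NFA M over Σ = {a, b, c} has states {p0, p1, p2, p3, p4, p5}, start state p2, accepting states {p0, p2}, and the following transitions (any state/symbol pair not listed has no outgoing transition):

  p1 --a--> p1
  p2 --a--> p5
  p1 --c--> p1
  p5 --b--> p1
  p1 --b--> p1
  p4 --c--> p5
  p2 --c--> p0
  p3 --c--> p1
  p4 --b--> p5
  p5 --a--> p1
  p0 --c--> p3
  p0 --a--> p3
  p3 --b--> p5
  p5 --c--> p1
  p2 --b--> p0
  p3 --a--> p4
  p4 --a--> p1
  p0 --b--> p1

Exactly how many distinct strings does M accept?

3

The useful subgraph on states {p0, p2} is acyclic, so L(M) is finite; the longest accepting path visits 2 useful states, giving maximum string length 1.
Counting accepting paths from p2 by length: 1 of length 0, 2 of length 1. Total 3.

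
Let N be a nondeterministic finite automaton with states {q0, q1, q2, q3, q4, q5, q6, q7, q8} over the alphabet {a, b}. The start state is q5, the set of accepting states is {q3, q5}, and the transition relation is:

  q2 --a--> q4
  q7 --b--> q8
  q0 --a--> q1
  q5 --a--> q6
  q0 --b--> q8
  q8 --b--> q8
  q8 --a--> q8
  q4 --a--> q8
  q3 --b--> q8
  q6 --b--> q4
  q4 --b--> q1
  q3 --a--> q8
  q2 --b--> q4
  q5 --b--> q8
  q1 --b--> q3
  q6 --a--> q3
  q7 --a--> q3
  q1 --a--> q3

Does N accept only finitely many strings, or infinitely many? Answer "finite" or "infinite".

The useful states (reachable from q5 and able to reach an accepting state) are {q1, q3, q4, q5, q6}.
Restricted to these states the transition graph has no cycle, so every accepting path has bounded length and L is finite.

finite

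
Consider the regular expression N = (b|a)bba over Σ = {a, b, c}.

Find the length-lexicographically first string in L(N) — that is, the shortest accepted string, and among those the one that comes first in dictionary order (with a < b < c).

By inspection of the expression, no string of length less than 4 matches, and abba is the lexicographically first match of length 4.

abba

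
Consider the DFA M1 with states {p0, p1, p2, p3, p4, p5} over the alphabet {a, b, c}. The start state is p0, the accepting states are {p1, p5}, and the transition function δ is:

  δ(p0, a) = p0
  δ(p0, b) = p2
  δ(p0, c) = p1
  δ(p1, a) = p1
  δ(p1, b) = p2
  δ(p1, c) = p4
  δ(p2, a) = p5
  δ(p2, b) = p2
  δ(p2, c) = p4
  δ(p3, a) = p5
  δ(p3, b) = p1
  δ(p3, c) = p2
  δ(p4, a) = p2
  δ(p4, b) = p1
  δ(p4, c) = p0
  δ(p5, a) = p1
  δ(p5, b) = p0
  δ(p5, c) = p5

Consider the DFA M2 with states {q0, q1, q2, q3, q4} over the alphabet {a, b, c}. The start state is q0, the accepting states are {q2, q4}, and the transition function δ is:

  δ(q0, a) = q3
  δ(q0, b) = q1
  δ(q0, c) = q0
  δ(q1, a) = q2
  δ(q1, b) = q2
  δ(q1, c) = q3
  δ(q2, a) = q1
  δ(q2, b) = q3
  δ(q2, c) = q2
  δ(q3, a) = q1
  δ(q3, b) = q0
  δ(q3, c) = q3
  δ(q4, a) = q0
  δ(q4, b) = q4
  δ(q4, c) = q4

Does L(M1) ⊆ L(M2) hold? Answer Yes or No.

No

The string c is in L(M1) but not in L(M2).
So L(M1) ⊄ L(M2).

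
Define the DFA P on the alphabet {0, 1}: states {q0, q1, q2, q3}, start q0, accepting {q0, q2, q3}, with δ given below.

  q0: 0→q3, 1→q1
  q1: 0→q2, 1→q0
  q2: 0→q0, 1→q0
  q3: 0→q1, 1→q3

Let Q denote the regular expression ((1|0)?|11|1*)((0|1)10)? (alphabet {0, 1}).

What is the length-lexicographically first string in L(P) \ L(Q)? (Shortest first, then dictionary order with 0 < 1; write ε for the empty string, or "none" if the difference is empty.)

01

The string 01 is accepted by P but not by Q.
No shorter string lies in the difference, and 01 is the lexicographically first length-2 string in L(P) \ L(Q).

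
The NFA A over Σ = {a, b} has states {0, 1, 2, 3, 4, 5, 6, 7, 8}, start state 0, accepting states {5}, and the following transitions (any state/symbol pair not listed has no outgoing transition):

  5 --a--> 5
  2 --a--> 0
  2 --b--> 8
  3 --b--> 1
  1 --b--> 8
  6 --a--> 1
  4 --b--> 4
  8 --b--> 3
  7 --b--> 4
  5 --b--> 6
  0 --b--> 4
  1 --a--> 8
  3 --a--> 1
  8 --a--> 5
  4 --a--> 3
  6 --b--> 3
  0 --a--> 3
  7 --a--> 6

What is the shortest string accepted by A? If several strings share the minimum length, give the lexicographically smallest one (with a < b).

A breadth-first search from 0 reaches an accepting state first via the path 0 → 3 → 1 → 8 → 5 on input aaaa.
No string of length < 4 is accepted (BFS exhausts all shorter strings without reaching an accepting state), and aaaa is the lexicographically least accepting string of length 4.

aaaa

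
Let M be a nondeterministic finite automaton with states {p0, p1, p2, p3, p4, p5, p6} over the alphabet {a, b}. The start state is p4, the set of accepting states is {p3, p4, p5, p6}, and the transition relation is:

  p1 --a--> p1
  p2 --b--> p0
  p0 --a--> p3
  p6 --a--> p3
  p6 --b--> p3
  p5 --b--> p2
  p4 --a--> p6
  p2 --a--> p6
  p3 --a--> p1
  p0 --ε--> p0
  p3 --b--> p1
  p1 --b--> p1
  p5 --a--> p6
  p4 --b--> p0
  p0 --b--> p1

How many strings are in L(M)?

5

The useful subgraph on states {p0, p3, p4, p6} is acyclic, so L(M) is finite; the longest accepting path visits 3 useful states, giving maximum string length 2.
Counting accepting paths from p4 by length: 1 of length 0, 1 of length 1, 3 of length 2. Total 5.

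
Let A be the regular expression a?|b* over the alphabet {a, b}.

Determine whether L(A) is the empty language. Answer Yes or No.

The empty string ε matches the expression, so it belongs to L(A).
Since L(A) contains at least one string, it is not empty.

No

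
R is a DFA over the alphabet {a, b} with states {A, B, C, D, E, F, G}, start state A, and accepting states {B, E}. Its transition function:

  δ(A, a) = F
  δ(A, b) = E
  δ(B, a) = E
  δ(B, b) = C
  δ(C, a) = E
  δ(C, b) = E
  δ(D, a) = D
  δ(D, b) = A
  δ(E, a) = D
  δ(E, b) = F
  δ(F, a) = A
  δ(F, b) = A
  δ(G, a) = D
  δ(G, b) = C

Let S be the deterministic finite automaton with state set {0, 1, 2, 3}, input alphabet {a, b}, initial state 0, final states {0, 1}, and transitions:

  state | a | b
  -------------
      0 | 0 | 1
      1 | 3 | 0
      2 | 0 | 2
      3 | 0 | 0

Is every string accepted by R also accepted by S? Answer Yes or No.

Yes

Exploring the product automaton R × S from the start pair (A, 0), following both machines on each input symbol, reaches 10 state pairs: (A, 0), (F, 0), (E, 1), (A, 1), (D, 3), (F, 3), (E, 0), (D, 0), (F, 1), (A, 3).
R accepts in {B, E} and S accepts in {0, 1}. The reachable pairs whose R-component is accepting are (E, 1), (E, 0); in each of them the S-component is accepting too, so the product for L(R) \ L(S) (R-component accepting, S-component rejecting) has no reachable accepting pair and the difference is empty.
Hence every string in L(R) is also in L(S).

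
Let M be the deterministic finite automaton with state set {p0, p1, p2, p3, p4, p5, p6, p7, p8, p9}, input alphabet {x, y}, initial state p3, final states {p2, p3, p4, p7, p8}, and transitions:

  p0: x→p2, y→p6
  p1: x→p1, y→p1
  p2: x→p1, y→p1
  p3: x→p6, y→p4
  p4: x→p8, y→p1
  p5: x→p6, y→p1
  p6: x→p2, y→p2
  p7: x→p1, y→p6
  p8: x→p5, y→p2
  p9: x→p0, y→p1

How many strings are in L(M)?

8

The useful subgraph on states {p2, p3, p4, p5, p6, p8} is acyclic, so L(M) is finite; the longest accepting path visits 6 useful states, giving maximum string length 5.
Counting accepting paths from p3 by length: 1 of length 0, 1 of length 1, 3 of length 2, 1 of length 3, 2 of length 5. Total 8.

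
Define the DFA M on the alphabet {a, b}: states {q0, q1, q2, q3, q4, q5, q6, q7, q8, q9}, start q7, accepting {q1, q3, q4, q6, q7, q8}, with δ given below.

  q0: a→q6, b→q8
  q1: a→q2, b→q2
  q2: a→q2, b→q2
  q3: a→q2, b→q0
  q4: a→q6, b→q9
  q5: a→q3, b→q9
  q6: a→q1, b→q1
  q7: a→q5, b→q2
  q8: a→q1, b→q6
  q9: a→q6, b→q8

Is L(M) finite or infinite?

finite

The useful states (reachable from q7 and able to reach an accepting state) are {q0, q1, q3, q5, q6, q7, q8, q9}.
Restricted to these states the transition graph has no cycle, so every accepting path has bounded length and L is finite.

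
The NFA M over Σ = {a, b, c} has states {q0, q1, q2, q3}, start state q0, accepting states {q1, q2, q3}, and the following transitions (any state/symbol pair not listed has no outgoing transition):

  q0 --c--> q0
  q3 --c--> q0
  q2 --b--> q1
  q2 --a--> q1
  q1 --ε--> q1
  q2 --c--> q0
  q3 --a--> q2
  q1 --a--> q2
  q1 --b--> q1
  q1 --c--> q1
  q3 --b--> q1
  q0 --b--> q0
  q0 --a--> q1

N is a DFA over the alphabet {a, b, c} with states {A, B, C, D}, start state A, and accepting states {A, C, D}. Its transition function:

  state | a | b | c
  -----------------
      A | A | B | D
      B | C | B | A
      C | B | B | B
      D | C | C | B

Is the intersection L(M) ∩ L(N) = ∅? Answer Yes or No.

No

The string a is accepted by both M and N.
Hence L(M) ∩ L(N) ≠ ∅.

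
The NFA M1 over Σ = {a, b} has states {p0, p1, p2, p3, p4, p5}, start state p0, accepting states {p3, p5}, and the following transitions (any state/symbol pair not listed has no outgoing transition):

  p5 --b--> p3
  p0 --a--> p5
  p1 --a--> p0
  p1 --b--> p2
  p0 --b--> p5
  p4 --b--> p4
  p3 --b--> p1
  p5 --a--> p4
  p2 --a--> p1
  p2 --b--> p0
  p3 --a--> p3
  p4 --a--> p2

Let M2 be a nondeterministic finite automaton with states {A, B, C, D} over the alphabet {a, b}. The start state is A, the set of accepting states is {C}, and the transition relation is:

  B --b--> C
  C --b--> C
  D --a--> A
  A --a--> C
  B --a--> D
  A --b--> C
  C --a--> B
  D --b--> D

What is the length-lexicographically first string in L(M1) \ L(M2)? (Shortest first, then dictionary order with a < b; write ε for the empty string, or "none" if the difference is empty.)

The string aba is accepted by M1 but not by M2.
No shorter string lies in the difference, and aba is the lexicographically first length-3 string in L(M1) \ L(M2).

aba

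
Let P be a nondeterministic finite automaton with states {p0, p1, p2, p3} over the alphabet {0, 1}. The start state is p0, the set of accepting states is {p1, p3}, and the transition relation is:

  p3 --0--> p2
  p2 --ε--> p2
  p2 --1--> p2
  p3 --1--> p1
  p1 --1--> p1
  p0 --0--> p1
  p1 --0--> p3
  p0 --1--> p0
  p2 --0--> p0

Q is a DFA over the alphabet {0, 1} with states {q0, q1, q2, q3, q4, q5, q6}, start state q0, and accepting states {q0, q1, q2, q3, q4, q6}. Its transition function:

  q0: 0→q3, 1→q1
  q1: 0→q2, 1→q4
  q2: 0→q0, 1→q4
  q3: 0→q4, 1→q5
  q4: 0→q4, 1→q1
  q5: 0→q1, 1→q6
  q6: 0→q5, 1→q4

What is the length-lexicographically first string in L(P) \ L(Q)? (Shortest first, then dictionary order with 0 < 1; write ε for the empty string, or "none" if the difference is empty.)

The string 01 is accepted by P but not by Q.
No shorter string lies in the difference, and 01 is the lexicographically first length-2 string in L(P) \ L(Q).

01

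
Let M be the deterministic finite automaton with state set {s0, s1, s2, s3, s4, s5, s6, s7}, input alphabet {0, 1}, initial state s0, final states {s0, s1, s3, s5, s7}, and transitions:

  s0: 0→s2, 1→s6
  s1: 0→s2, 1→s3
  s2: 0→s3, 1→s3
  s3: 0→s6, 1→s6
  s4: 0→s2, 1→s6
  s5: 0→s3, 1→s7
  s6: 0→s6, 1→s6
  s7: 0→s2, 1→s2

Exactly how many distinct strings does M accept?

The useful subgraph on states {s0, s2, s3} is acyclic, so L(M) is finite; the longest accepting path visits 3 useful states, giving maximum string length 2.
Counting accepting paths from s0 by length: 1 of length 0, 2 of length 2. Total 3.

3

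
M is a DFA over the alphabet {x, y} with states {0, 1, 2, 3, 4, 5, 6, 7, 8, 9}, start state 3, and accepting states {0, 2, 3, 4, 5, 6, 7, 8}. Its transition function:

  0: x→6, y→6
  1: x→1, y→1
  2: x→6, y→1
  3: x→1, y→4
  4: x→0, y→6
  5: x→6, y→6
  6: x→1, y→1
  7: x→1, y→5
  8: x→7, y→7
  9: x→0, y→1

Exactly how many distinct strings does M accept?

The useful subgraph on states {0, 3, 4, 6} is acyclic, so L(M) is finite; the longest accepting path visits 4 useful states, giving maximum string length 3.
Counting accepting paths from 3 by length: 1 of length 0, 1 of length 1, 2 of length 2, 2 of length 3. Total 6.

6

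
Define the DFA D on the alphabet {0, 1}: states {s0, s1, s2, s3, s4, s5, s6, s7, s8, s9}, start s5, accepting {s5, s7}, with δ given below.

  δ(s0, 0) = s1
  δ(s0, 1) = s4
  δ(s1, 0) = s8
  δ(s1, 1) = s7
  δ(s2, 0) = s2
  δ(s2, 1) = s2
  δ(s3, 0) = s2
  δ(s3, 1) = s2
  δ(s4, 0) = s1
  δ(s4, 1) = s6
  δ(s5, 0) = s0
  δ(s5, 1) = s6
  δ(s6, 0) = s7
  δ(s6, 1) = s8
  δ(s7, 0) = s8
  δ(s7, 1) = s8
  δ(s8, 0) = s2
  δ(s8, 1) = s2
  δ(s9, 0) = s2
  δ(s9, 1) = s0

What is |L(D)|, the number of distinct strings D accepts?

The useful subgraph on states {s0, s1, s4, s5, s6, s7} is acyclic, so L(D) is finite; the longest accepting path visits 5 useful states, giving maximum string length 4.
Counting accepting paths from s5 by length: 1 of length 0, 1 of length 2, 1 of length 3, 2 of length 4. Total 5.

5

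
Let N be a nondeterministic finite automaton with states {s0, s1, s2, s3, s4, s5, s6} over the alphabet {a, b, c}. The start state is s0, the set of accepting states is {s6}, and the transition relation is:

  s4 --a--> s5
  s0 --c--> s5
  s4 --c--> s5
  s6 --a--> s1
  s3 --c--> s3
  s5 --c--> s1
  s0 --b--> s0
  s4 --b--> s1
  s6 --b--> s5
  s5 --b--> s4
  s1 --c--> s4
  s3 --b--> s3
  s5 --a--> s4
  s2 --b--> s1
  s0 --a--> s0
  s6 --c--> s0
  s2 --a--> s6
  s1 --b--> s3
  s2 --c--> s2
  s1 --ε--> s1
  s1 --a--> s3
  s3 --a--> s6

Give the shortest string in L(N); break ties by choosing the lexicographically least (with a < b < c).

A breadth-first search from s0 reaches an accepting state first via the path s0 → s5 → s1 → s3 → s6 on input ccaa.
No string of length < 4 is accepted (BFS exhausts all shorter strings without reaching an accepting state), and ccaa is the lexicographically least accepting string of length 4.

ccaa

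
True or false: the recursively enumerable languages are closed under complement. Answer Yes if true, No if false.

No

If both L and its complement were r.e., running the two recognisers in parallel would decide L, so L would be recursive; but there are r.e. languages that are not recursive (e.g. the halting problem), and their complements are therefore not r.e.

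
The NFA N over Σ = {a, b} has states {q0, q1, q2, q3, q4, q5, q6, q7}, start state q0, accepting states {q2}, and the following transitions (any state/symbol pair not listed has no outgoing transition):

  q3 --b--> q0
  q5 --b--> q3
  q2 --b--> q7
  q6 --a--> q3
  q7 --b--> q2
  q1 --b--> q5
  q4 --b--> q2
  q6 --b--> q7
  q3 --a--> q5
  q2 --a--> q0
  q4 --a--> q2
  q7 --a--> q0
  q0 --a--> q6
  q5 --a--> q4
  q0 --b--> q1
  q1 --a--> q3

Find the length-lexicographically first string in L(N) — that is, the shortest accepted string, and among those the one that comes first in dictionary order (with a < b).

abb

A breadth-first search from q0 reaches an accepting state first via the path q0 → q6 → q7 → q2 on input abb.
No string of length < 3 is accepted (BFS exhausts all shorter strings without reaching an accepting state), and abb is the lexicographically least accepting string of length 3.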